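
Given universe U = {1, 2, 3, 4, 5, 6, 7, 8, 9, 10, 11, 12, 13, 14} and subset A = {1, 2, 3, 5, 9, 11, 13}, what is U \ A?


Aᶜ = U \ A = elements in U but not in A
U = {1, 2, 3, 4, 5, 6, 7, 8, 9, 10, 11, 12, 13, 14}
A = {1, 2, 3, 5, 9, 11, 13}
Aᶜ = {4, 6, 7, 8, 10, 12, 14}

Aᶜ = {4, 6, 7, 8, 10, 12, 14}


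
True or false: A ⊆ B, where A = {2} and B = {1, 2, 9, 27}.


A ⊆ B means every element of A is in B.
All elements of A are in B.
So A ⊆ B.

Yes, A ⊆ B


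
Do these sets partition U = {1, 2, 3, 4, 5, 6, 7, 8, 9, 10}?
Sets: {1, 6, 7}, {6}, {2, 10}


A partition requires: (1) non-empty parts, (2) pairwise disjoint, (3) union = U
Parts: {1, 6, 7}, {6}, {2, 10}
Union of parts: {1, 2, 6, 7, 10}
U = {1, 2, 3, 4, 5, 6, 7, 8, 9, 10}
All non-empty? True
Pairwise disjoint? False
Covers U? False

No, not a valid partition


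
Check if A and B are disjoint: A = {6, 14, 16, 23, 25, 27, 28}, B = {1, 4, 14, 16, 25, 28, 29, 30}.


Disjoint means A ∩ B = ∅.
A ∩ B = {14, 16, 25, 28}
A ∩ B ≠ ∅, so A and B are NOT disjoint.

No, A and B are not disjoint (A ∩ B = {14, 16, 25, 28})


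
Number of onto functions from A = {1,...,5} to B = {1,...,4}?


n = |A| = 5, k = |B| = 4. Surjections via inclusion-exclusion:
S(n,k) = Σ(-1)^i × C(k,i) × (k-i)^n, i=0 to k
i=0: (-1)^0×C(4,0)×4^5 = 1024
i=1: (-1)^1×C(4,1)×3^5 = -972
i=2: (-1)^2×C(4,2)×2^5 = 192
i=3: (-1)^3×C(4,3)×1^5 = -4
i=4: (-1)^4×C(4,4)×0^5 = 0
Total = 240

Number of surjections = 240


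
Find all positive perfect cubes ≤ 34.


Checking each candidate:
Condition: positive perfect cubes ≤ 34
Result = {1, 8, 27}

{1, 8, 27}


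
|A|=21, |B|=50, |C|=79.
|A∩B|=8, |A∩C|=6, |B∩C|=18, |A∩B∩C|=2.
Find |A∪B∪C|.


|A∪B∪C| = |A|+|B|+|C| - |A∩B|-|A∩C|-|B∩C| + |A∩B∩C|
= 21+50+79 - 8-6-18 + 2
= 150 - 32 + 2
= 120

|A ∪ B ∪ C| = 120


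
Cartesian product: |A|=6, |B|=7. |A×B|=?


|A × B| = |A| × |B|
= 6 × 7
= 42

|A × B| = 42


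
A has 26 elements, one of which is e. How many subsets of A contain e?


Subsets of A containing e correspond to subsets of A \ {e}, which has 25 elements.
Count = 2^(n-1) = 2^25
= 33554432

Number of subsets containing e = 33554432


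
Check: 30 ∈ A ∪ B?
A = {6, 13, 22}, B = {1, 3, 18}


A = {6, 13, 22}, B = {1, 3, 18}
A ∪ B = all elements in A or B
A ∪ B = {1, 3, 6, 13, 18, 22}
Checking if 30 ∈ A ∪ B
30 is not in A ∪ B → False

30 ∉ A ∪ B


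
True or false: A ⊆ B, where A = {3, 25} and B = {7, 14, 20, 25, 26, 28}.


A ⊆ B means every element of A is in B.
Elements in A not in B: {3}
So A ⊄ B.

No, A ⊄ B


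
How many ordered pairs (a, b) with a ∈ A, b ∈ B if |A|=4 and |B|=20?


|A × B| = |A| × |B|
= 4 × 20
= 80

|A × B| = 80


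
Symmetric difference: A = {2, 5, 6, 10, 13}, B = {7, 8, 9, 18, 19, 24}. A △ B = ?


A △ B = (A \ B) ∪ (B \ A) = elements in exactly one of A or B
A \ B = {2, 5, 6, 10, 13}
B \ A = {7, 8, 9, 18, 19, 24}
A △ B = {2, 5, 6, 7, 8, 9, 10, 13, 18, 19, 24}

A △ B = {2, 5, 6, 7, 8, 9, 10, 13, 18, 19, 24}


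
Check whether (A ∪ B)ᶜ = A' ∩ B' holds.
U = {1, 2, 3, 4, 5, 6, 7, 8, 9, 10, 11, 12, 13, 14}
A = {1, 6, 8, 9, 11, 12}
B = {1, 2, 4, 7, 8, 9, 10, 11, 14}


LHS: A ∪ B = {1, 2, 4, 6, 7, 8, 9, 10, 11, 12, 14}
(A ∪ B)' = U \ (A ∪ B) = {3, 5, 13}
A' = {2, 3, 4, 5, 7, 10, 13, 14}, B' = {3, 5, 6, 12, 13}
Claimed RHS: A' ∩ B' = {3, 5, 13}
Identity is VALID: LHS = RHS = {3, 5, 13} ✓

Identity is valid. (A ∪ B)' = A' ∩ B' = {3, 5, 13}


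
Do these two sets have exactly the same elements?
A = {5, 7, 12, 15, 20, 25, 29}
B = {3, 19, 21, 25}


Two sets are equal iff they have exactly the same elements.
A = {5, 7, 12, 15, 20, 25, 29}
B = {3, 19, 21, 25}
Differences: {3, 5, 7, 12, 15, 19, 20, 21, 29}
A ≠ B

No, A ≠ B


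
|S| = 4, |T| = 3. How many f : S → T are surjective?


n = |S| = 4, k = |T| = 3. Surjections via inclusion-exclusion:
S(n,k) = Σ(-1)^i × C(k,i) × (k-i)^n, i=0 to k
i=0: (-1)^0×C(3,0)×3^4 = 81
i=1: (-1)^1×C(3,1)×2^4 = -48
i=2: (-1)^2×C(3,2)×1^4 = 3
i=3: (-1)^3×C(3,3)×0^4 = 0
Total = 36

Number of surjections = 36


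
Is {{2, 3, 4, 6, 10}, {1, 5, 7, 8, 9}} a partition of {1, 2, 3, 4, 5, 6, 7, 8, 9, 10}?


A partition requires: (1) non-empty parts, (2) pairwise disjoint, (3) union = U
Parts: {2, 3, 4, 6, 10}, {1, 5, 7, 8, 9}
Union of parts: {1, 2, 3, 4, 5, 6, 7, 8, 9, 10}
U = {1, 2, 3, 4, 5, 6, 7, 8, 9, 10}
All non-empty? True
Pairwise disjoint? True
Covers U? True

Yes, valid partition


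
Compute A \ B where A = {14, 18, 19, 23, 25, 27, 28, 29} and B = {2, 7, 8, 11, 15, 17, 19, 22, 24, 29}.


A \ B = elements in A but not in B
A = {14, 18, 19, 23, 25, 27, 28, 29}
B = {2, 7, 8, 11, 15, 17, 19, 22, 24, 29}
Remove from A any elements in B
A \ B = {14, 18, 23, 25, 27, 28}

A \ B = {14, 18, 23, 25, 27, 28}


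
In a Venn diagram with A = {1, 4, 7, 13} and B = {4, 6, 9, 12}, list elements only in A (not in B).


A = {1, 4, 7, 13}
B = {4, 6, 9, 12}
Region: only in A (not in B)
Elements: {1, 7, 13}

Elements only in A (not in B): {1, 7, 13}


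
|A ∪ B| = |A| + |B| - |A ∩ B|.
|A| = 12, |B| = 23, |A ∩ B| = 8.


|A ∪ B| = |A| + |B| - |A ∩ B|
= 12 + 23 - 8
= 27

|A ∪ B| = 27


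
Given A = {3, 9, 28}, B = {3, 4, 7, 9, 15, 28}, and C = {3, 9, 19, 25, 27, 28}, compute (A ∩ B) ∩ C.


A ∩ B = {3, 9, 28}
(A ∩ B) ∩ C = {3, 9, 28}

A ∩ B ∩ C = {3, 9, 28}


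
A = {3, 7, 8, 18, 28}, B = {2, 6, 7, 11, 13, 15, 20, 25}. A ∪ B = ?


A ∪ B = all elements in A or B (or both)
A = {3, 7, 8, 18, 28}
B = {2, 6, 7, 11, 13, 15, 20, 25}
A ∪ B = {2, 3, 6, 7, 8, 11, 13, 15, 18, 20, 25, 28}

A ∪ B = {2, 3, 6, 7, 8, 11, 13, 15, 18, 20, 25, 28}


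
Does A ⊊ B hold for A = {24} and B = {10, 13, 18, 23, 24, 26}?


A ⊂ B requires: A ⊆ B AND A ≠ B.
A ⊆ B? Yes
A = B? No
A ⊂ B: Yes (A is a proper subset of B)

Yes, A ⊂ B


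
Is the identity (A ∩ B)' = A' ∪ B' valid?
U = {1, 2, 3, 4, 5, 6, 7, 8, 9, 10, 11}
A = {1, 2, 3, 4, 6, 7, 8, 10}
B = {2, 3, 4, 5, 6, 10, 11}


LHS: A ∩ B = {2, 3, 4, 6, 10}
(A ∩ B)' = U \ (A ∩ B) = {1, 5, 7, 8, 9, 11}
A' = {5, 9, 11}, B' = {1, 7, 8, 9}
Claimed RHS: A' ∪ B' = {1, 5, 7, 8, 9, 11}
Identity is VALID: LHS = RHS = {1, 5, 7, 8, 9, 11} ✓

Identity is valid. (A ∩ B)' = A' ∪ B' = {1, 5, 7, 8, 9, 11}


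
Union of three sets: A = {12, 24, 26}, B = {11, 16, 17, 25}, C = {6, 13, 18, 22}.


A ∪ B = {11, 12, 16, 17, 24, 25, 26}
(A ∪ B) ∪ C = {6, 11, 12, 13, 16, 17, 18, 22, 24, 25, 26}

A ∪ B ∪ C = {6, 11, 12, 13, 16, 17, 18, 22, 24, 25, 26}


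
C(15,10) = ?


C(n,k) = n! / (k!(n-k)!)
C(15,10) = 15! / (10!5!)
= 3003

C(15,10) = 3003


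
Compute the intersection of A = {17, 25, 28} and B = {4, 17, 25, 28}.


A ∩ B = elements in both A and B
A = {17, 25, 28}
B = {4, 17, 25, 28}
A ∩ B = {17, 25, 28}

A ∩ B = {17, 25, 28}


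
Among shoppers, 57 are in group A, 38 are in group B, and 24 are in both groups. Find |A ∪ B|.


|A ∪ B| = |A| + |B| - |A ∩ B|
= 57 + 38 - 24
= 71

|A ∪ B| = 71


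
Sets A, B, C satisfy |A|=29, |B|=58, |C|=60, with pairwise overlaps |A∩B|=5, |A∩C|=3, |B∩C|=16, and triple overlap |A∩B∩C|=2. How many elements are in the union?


|A∪B∪C| = |A|+|B|+|C| - |A∩B|-|A∩C|-|B∩C| + |A∩B∩C|
= 29+58+60 - 5-3-16 + 2
= 147 - 24 + 2
= 125

|A ∪ B ∪ C| = 125


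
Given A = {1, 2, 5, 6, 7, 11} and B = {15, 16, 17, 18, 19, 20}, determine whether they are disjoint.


Disjoint means A ∩ B = ∅.
A ∩ B = ∅
A ∩ B = ∅, so A and B are disjoint.

Yes, A and B are disjoint


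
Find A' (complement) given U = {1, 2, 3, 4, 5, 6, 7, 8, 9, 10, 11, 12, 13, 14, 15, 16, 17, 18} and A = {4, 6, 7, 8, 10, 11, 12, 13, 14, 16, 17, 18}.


Aᶜ = U \ A = elements in U but not in A
U = {1, 2, 3, 4, 5, 6, 7, 8, 9, 10, 11, 12, 13, 14, 15, 16, 17, 18}
A = {4, 6, 7, 8, 10, 11, 12, 13, 14, 16, 17, 18}
Aᶜ = {1, 2, 3, 5, 9, 15}

Aᶜ = {1, 2, 3, 5, 9, 15}


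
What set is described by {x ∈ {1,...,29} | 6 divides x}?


Checking each candidate:
Condition: multiples of 6 in {1,...,29}
Result = {6, 12, 18, 24}

{6, 12, 18, 24}


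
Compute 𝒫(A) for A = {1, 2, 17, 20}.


|A| = 4, so |P(A)| = 2^4 = 16
Enumerate subsets by cardinality (0 to 4):
∅, {1}, {2}, {17}, {20}, {1, 2}, {1, 17}, {1, 20}, {2, 17}, {2, 20}, {17, 20}, {1, 2, 17}, {1, 2, 20}, {1, 17, 20}, {2, 17, 20}, {1, 2, 17, 20}

P(A) has 16 subsets: ∅, {1}, {2}, {17}, {20}, {1, 2}, {1, 17}, {1, 20}, {2, 17}, {2, 20}, {17, 20}, {1, 2, 17}, {1, 2, 20}, {1, 17, 20}, {2, 17, 20}, {1, 2, 17, 20}


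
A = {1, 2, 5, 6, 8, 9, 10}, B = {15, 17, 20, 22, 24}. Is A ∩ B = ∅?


Disjoint means A ∩ B = ∅.
A ∩ B = ∅
A ∩ B = ∅, so A and B are disjoint.

Yes, A and B are disjoint


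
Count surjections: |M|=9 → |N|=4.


n = |M| = 9, k = |N| = 4. Surjections via inclusion-exclusion:
S(n,k) = Σ(-1)^i × C(k,i) × (k-i)^n, i=0 to k
i=0: (-1)^0×C(4,0)×4^9 = 262144
i=1: (-1)^1×C(4,1)×3^9 = -78732
i=2: (-1)^2×C(4,2)×2^9 = 3072
i=3: (-1)^3×C(4,3)×1^9 = -4
i=4: (-1)^4×C(4,4)×0^9 = 0
Total = 186480

Number of surjections = 186480


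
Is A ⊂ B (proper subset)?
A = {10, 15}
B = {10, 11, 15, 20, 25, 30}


A ⊂ B requires: A ⊆ B AND A ≠ B.
A ⊆ B? Yes
A = B? No
A ⊂ B: Yes (A is a proper subset of B)

Yes, A ⊂ B


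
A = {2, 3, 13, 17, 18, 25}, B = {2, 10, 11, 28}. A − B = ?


A \ B = elements in A but not in B
A = {2, 3, 13, 17, 18, 25}
B = {2, 10, 11, 28}
Remove from A any elements in B
A \ B = {3, 13, 17, 18, 25}

A \ B = {3, 13, 17, 18, 25}


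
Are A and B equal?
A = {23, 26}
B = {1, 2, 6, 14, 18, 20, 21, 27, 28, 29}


Two sets are equal iff they have exactly the same elements.
A = {23, 26}
B = {1, 2, 6, 14, 18, 20, 21, 27, 28, 29}
Differences: {1, 2, 6, 14, 18, 20, 21, 23, 26, 27, 28, 29}
A ≠ B

No, A ≠ B


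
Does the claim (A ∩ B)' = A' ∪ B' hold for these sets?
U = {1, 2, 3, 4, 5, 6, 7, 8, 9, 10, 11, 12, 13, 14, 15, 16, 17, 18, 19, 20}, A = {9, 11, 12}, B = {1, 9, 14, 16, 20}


LHS: A ∩ B = {9}
(A ∩ B)' = U \ (A ∩ B) = {1, 2, 3, 4, 5, 6, 7, 8, 10, 11, 12, 13, 14, 15, 16, 17, 18, 19, 20}
A' = {1, 2, 3, 4, 5, 6, 7, 8, 10, 13, 14, 15, 16, 17, 18, 19, 20}, B' = {2, 3, 4, 5, 6, 7, 8, 10, 11, 12, 13, 15, 17, 18, 19}
Claimed RHS: A' ∪ B' = {1, 2, 3, 4, 5, 6, 7, 8, 10, 11, 12, 13, 14, 15, 16, 17, 18, 19, 20}
Identity is VALID: LHS = RHS = {1, 2, 3, 4, 5, 6, 7, 8, 10, 11, 12, 13, 14, 15, 16, 17, 18, 19, 20} ✓

Identity is valid. (A ∩ B)' = A' ∪ B' = {1, 2, 3, 4, 5, 6, 7, 8, 10, 11, 12, 13, 14, 15, 16, 17, 18, 19, 20}


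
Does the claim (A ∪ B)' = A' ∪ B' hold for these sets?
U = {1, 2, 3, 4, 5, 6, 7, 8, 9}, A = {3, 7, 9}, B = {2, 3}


LHS: A ∪ B = {2, 3, 7, 9}
(A ∪ B)' = U \ (A ∪ B) = {1, 4, 5, 6, 8}
A' = {1, 2, 4, 5, 6, 8}, B' = {1, 4, 5, 6, 7, 8, 9}
Claimed RHS: A' ∪ B' = {1, 2, 4, 5, 6, 7, 8, 9}
Identity is INVALID: LHS = {1, 4, 5, 6, 8} but the RHS claimed here equals {1, 2, 4, 5, 6, 7, 8, 9}. The correct form is (A ∪ B)' = A' ∩ B'.

Identity is invalid: (A ∪ B)' = {1, 4, 5, 6, 8} but A' ∪ B' = {1, 2, 4, 5, 6, 7, 8, 9}. The correct De Morgan law is (A ∪ B)' = A' ∩ B'.


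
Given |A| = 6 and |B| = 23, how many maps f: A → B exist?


Each of |A| = 6 inputs maps to any of |B| = 23 outputs.
# functions = |B|^|A| = 23^6
= 148035889

Number of functions = 148035889


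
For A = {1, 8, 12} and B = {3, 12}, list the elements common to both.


A ∩ B = elements in both A and B
A = {1, 8, 12}
B = {3, 12}
A ∩ B = {12}

A ∩ B = {12}


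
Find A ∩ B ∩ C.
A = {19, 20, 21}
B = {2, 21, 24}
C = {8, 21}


A ∩ B = {21}
(A ∩ B) ∩ C = {21}

A ∩ B ∩ C = {21}


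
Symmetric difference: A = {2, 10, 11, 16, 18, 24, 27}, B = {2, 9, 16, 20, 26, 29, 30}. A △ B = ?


A △ B = (A \ B) ∪ (B \ A) = elements in exactly one of A or B
A \ B = {10, 11, 18, 24, 27}
B \ A = {9, 20, 26, 29, 30}
A △ B = {9, 10, 11, 18, 20, 24, 26, 27, 29, 30}

A △ B = {9, 10, 11, 18, 20, 24, 26, 27, 29, 30}


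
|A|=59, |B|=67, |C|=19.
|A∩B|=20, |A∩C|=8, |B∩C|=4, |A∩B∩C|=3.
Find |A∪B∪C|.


|A∪B∪C| = |A|+|B|+|C| - |A∩B|-|A∩C|-|B∩C| + |A∩B∩C|
= 59+67+19 - 20-8-4 + 3
= 145 - 32 + 3
= 116

|A ∪ B ∪ C| = 116


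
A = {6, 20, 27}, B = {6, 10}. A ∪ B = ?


A ∪ B = all elements in A or B (or both)
A = {6, 20, 27}
B = {6, 10}
A ∪ B = {6, 10, 20, 27}

A ∪ B = {6, 10, 20, 27}


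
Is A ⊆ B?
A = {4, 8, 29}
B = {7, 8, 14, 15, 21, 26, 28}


A ⊆ B means every element of A is in B.
Elements in A not in B: {4, 29}
So A ⊄ B.

No, A ⊄ B


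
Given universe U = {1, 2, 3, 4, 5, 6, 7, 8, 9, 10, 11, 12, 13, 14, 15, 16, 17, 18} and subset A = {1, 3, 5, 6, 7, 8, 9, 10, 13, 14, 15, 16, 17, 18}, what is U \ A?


Aᶜ = U \ A = elements in U but not in A
U = {1, 2, 3, 4, 5, 6, 7, 8, 9, 10, 11, 12, 13, 14, 15, 16, 17, 18}
A = {1, 3, 5, 6, 7, 8, 9, 10, 13, 14, 15, 16, 17, 18}
Aᶜ = {2, 4, 11, 12}

Aᶜ = {2, 4, 11, 12}


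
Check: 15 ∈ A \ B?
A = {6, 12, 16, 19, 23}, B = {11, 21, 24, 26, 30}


A = {6, 12, 16, 19, 23}, B = {11, 21, 24, 26, 30}
A \ B = elements in A but not in B
A \ B = {6, 12, 16, 19, 23}
Checking if 15 ∈ A \ B
15 is not in A \ B → False

15 ∉ A \ B


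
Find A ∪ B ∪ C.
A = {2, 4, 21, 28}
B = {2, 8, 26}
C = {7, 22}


A ∪ B = {2, 4, 8, 21, 26, 28}
(A ∪ B) ∪ C = {2, 4, 7, 8, 21, 22, 26, 28}

A ∪ B ∪ C = {2, 4, 7, 8, 21, 22, 26, 28}


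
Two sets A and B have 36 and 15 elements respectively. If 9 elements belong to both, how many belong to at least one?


|A ∪ B| = |A| + |B| - |A ∩ B|
= 36 + 15 - 9
= 42

|A ∪ B| = 42


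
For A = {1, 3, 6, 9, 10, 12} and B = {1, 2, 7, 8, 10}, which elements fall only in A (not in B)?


A = {1, 3, 6, 9, 10, 12}
B = {1, 2, 7, 8, 10}
Region: only in A (not in B)
Elements: {3, 6, 9, 12}

Elements only in A (not in B): {3, 6, 9, 12}


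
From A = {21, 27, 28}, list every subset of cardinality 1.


|A| = 3, so A has C(3,1) = 3 subsets of size 1.
Enumerate by choosing 1 elements from A at a time:
{21}, {27}, {28}

1-element subsets (3 total): {21}, {27}, {28}


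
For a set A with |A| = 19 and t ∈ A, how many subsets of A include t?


Subsets of A containing t correspond to subsets of A \ {t}, which has 18 elements.
Count = 2^(n-1) = 2^18
= 262144

Number of subsets containing t = 262144


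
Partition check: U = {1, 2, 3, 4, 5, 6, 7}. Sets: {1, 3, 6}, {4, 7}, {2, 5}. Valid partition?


A partition requires: (1) non-empty parts, (2) pairwise disjoint, (3) union = U
Parts: {1, 3, 6}, {4, 7}, {2, 5}
Union of parts: {1, 2, 3, 4, 5, 6, 7}
U = {1, 2, 3, 4, 5, 6, 7}
All non-empty? True
Pairwise disjoint? True
Covers U? True

Yes, valid partition


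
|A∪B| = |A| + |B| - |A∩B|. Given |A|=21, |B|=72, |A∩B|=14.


|A ∪ B| = |A| + |B| - |A ∩ B|
= 21 + 72 - 14
= 79

|A ∪ B| = 79


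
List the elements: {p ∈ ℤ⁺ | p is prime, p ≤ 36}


Checking each candidate:
Condition: primes ≤ 36
Result = {2, 3, 5, 7, 11, 13, 17, 19, 23, 29, 31}

{2, 3, 5, 7, 11, 13, 17, 19, 23, 29, 31}


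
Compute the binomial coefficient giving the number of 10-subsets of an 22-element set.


C(n,k) = n! / (k!(n-k)!)
C(22,10) = 22! / (10!12!)
= 646646

C(22,10) = 646646


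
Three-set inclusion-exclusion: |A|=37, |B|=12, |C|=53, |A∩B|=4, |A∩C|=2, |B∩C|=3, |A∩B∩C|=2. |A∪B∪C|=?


|A∪B∪C| = |A|+|B|+|C| - |A∩B|-|A∩C|-|B∩C| + |A∩B∩C|
= 37+12+53 - 4-2-3 + 2
= 102 - 9 + 2
= 95

|A ∪ B ∪ C| = 95


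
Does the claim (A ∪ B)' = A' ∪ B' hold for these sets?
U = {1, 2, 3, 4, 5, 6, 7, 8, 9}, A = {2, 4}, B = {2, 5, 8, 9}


LHS: A ∪ B = {2, 4, 5, 8, 9}
(A ∪ B)' = U \ (A ∪ B) = {1, 3, 6, 7}
A' = {1, 3, 5, 6, 7, 8, 9}, B' = {1, 3, 4, 6, 7}
Claimed RHS: A' ∪ B' = {1, 3, 4, 5, 6, 7, 8, 9}
Identity is INVALID: LHS = {1, 3, 6, 7} but the RHS claimed here equals {1, 3, 4, 5, 6, 7, 8, 9}. The correct form is (A ∪ B)' = A' ∩ B'.

Identity is invalid: (A ∪ B)' = {1, 3, 6, 7} but A' ∪ B' = {1, 3, 4, 5, 6, 7, 8, 9}. The correct De Morgan law is (A ∪ B)' = A' ∩ B'.


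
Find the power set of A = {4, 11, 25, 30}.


|A| = 4, so |P(A)| = 2^4 = 16
Enumerate subsets by cardinality (0 to 4):
∅, {4}, {11}, {25}, {30}, {4, 11}, {4, 25}, {4, 30}, {11, 25}, {11, 30}, {25, 30}, {4, 11, 25}, {4, 11, 30}, {4, 25, 30}, {11, 25, 30}, {4, 11, 25, 30}

P(A) has 16 subsets: ∅, {4}, {11}, {25}, {30}, {4, 11}, {4, 25}, {4, 30}, {11, 25}, {11, 30}, {25, 30}, {4, 11, 25}, {4, 11, 30}, {4, 25, 30}, {11, 25, 30}, {4, 11, 25, 30}


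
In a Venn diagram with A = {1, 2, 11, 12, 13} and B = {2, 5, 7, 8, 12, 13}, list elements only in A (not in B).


A = {1, 2, 11, 12, 13}
B = {2, 5, 7, 8, 12, 13}
Region: only in A (not in B)
Elements: {1, 11}

Elements only in A (not in B): {1, 11}


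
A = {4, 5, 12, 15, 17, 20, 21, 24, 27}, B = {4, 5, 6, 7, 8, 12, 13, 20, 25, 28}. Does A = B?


Two sets are equal iff they have exactly the same elements.
A = {4, 5, 12, 15, 17, 20, 21, 24, 27}
B = {4, 5, 6, 7, 8, 12, 13, 20, 25, 28}
Differences: {6, 7, 8, 13, 15, 17, 21, 24, 25, 27, 28}
A ≠ B

No, A ≠ B


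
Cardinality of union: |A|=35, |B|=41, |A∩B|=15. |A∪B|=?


|A ∪ B| = |A| + |B| - |A ∩ B|
= 35 + 41 - 15
= 61

|A ∪ B| = 61


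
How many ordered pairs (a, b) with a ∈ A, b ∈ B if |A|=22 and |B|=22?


|A × B| = |A| × |B|
= 22 × 22
= 484

|A × B| = 484


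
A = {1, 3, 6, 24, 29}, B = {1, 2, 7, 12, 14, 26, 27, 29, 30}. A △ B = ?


A △ B = (A \ B) ∪ (B \ A) = elements in exactly one of A or B
A \ B = {3, 6, 24}
B \ A = {2, 7, 12, 14, 26, 27, 30}
A △ B = {2, 3, 6, 7, 12, 14, 24, 26, 27, 30}

A △ B = {2, 3, 6, 7, 12, 14, 24, 26, 27, 30}


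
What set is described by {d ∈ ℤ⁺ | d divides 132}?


Checking each candidate:
Condition: positive divisors of 132
Result = {1, 2, 3, 4, 6, 11, 12, 22, 33, 44, 66, 132}

{1, 2, 3, 4, 6, 11, 12, 22, 33, 44, 66, 132}


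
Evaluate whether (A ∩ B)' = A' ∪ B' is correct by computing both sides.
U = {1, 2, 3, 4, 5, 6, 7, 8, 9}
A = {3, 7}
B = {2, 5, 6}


LHS: A ∩ B = ∅
(A ∩ B)' = U \ (A ∩ B) = {1, 2, 3, 4, 5, 6, 7, 8, 9}
A' = {1, 2, 4, 5, 6, 8, 9}, B' = {1, 3, 4, 7, 8, 9}
Claimed RHS: A' ∪ B' = {1, 2, 3, 4, 5, 6, 7, 8, 9}
Identity is VALID: LHS = RHS = {1, 2, 3, 4, 5, 6, 7, 8, 9} ✓

Identity is valid. (A ∩ B)' = A' ∪ B' = {1, 2, 3, 4, 5, 6, 7, 8, 9}


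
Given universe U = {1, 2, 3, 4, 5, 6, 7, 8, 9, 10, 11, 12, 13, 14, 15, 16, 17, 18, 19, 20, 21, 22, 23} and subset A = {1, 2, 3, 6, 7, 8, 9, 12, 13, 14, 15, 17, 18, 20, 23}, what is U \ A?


Aᶜ = U \ A = elements in U but not in A
U = {1, 2, 3, 4, 5, 6, 7, 8, 9, 10, 11, 12, 13, 14, 15, 16, 17, 18, 19, 20, 21, 22, 23}
A = {1, 2, 3, 6, 7, 8, 9, 12, 13, 14, 15, 17, 18, 20, 23}
Aᶜ = {4, 5, 10, 11, 16, 19, 21, 22}

Aᶜ = {4, 5, 10, 11, 16, 19, 21, 22}


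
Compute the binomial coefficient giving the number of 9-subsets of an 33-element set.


C(n,k) = n! / (k!(n-k)!)
C(33,9) = 33! / (9!24!)
= 38567100

C(33,9) = 38567100


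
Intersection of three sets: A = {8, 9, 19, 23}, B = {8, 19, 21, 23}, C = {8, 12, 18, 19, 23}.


A ∩ B = {8, 19, 23}
(A ∩ B) ∩ C = {8, 19, 23}

A ∩ B ∩ C = {8, 19, 23}


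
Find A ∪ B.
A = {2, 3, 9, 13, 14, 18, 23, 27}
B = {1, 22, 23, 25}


A ∪ B = all elements in A or B (or both)
A = {2, 3, 9, 13, 14, 18, 23, 27}
B = {1, 22, 23, 25}
A ∪ B = {1, 2, 3, 9, 13, 14, 18, 22, 23, 25, 27}

A ∪ B = {1, 2, 3, 9, 13, 14, 18, 22, 23, 25, 27}


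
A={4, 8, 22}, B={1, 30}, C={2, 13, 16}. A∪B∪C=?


A ∪ B = {1, 4, 8, 22, 30}
(A ∪ B) ∪ C = {1, 2, 4, 8, 13, 16, 22, 30}

A ∪ B ∪ C = {1, 2, 4, 8, 13, 16, 22, 30}


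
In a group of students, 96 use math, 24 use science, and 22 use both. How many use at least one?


|A ∪ B| = |A| + |B| - |A ∩ B|
= 96 + 24 - 22
= 98

|A ∪ B| = 98


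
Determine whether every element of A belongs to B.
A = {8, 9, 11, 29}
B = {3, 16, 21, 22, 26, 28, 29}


A ⊆ B means every element of A is in B.
Elements in A not in B: {8, 9, 11}
So A ⊄ B.

No, A ⊄ B


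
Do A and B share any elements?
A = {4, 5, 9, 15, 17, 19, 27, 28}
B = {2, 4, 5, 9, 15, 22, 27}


Disjoint means A ∩ B = ∅.
A ∩ B = {4, 5, 9, 15, 27}
A ∩ B ≠ ∅, so A and B are NOT disjoint.

Yes — A and B share the element(s) of A ∩ B = {4, 5, 9, 15, 27}, so they are not disjoint


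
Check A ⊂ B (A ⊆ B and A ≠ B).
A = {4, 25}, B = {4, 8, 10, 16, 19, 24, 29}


A ⊂ B requires: A ⊆ B AND A ≠ B.
A ⊆ B? No
A ⊄ B, so A is not a proper subset.

No, A is not a proper subset of B


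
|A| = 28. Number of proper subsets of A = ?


Total subsets = 2^n = 2^28 = 268435456
Proper subsets exclude the set itself: 2^n - 1
= 268435456 - 1
= 268435455

Number of proper subsets = 268435455


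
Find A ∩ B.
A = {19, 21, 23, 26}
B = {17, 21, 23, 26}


A ∩ B = elements in both A and B
A = {19, 21, 23, 26}
B = {17, 21, 23, 26}
A ∩ B = {21, 23, 26}

A ∩ B = {21, 23, 26}


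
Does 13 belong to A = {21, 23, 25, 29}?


A = {21, 23, 25, 29}
Checking if 13 is in A
13 is not in A → False

13 ∉ A


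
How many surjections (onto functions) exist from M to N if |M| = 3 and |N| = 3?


n = |M| = 3, k = |N| = 3. Surjections via inclusion-exclusion:
S(n,k) = Σ(-1)^i × C(k,i) × (k-i)^n, i=0 to k
i=0: (-1)^0×C(3,0)×3^3 = 27
i=1: (-1)^1×C(3,1)×2^3 = -24
i=2: (-1)^2×C(3,2)×1^3 = 3
i=3: (-1)^3×C(3,3)×0^3 = 0
Total = 6

Number of surjections = 6


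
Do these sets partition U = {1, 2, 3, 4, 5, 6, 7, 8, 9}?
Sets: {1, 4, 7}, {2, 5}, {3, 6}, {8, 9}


A partition requires: (1) non-empty parts, (2) pairwise disjoint, (3) union = U
Parts: {1, 4, 7}, {2, 5}, {3, 6}, {8, 9}
Union of parts: {1, 2, 3, 4, 5, 6, 7, 8, 9}
U = {1, 2, 3, 4, 5, 6, 7, 8, 9}
All non-empty? True
Pairwise disjoint? True
Covers U? True

Yes, valid partition


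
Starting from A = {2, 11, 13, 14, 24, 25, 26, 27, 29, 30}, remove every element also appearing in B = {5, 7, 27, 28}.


A \ B = elements in A but not in B
A = {2, 11, 13, 14, 24, 25, 26, 27, 29, 30}
B = {5, 7, 27, 28}
Remove from A any elements in B
A \ B = {2, 11, 13, 14, 24, 25, 26, 29, 30}

A \ B = {2, 11, 13, 14, 24, 25, 26, 29, 30}


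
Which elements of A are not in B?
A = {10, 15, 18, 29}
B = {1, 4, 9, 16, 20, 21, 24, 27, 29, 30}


A \ B = elements in A but not in B
A = {10, 15, 18, 29}
B = {1, 4, 9, 16, 20, 21, 24, 27, 29, 30}
Remove from A any elements in B
A \ B = {10, 15, 18}

A \ B = {10, 15, 18}


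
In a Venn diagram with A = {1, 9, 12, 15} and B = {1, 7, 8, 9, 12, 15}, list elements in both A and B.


A = {1, 9, 12, 15}
B = {1, 7, 8, 9, 12, 15}
Region: in both A and B
Elements: {1, 9, 12, 15}

Elements in both A and B: {1, 9, 12, 15}


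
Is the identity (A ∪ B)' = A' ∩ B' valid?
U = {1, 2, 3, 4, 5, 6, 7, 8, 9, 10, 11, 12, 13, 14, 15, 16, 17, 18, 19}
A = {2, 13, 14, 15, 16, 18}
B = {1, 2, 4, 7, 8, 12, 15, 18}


LHS: A ∪ B = {1, 2, 4, 7, 8, 12, 13, 14, 15, 16, 18}
(A ∪ B)' = U \ (A ∪ B) = {3, 5, 6, 9, 10, 11, 17, 19}
A' = {1, 3, 4, 5, 6, 7, 8, 9, 10, 11, 12, 17, 19}, B' = {3, 5, 6, 9, 10, 11, 13, 14, 16, 17, 19}
Claimed RHS: A' ∩ B' = {3, 5, 6, 9, 10, 11, 17, 19}
Identity is VALID: LHS = RHS = {3, 5, 6, 9, 10, 11, 17, 19} ✓

Identity is valid. (A ∪ B)' = A' ∩ B' = {3, 5, 6, 9, 10, 11, 17, 19}


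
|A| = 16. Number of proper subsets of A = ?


Total subsets = 2^n = 2^16 = 65536
Proper subsets exclude the set itself: 2^n - 1
= 65536 - 1
= 65535

Number of proper subsets = 65535


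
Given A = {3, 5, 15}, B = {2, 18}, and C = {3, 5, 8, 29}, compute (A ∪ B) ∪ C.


A ∪ B = {2, 3, 5, 15, 18}
(A ∪ B) ∪ C = {2, 3, 5, 8, 15, 18, 29}

A ∪ B ∪ C = {2, 3, 5, 8, 15, 18, 29}


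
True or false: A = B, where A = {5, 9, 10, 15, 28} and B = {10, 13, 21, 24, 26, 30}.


Two sets are equal iff they have exactly the same elements.
A = {5, 9, 10, 15, 28}
B = {10, 13, 21, 24, 26, 30}
Differences: {5, 9, 13, 15, 21, 24, 26, 28, 30}
A ≠ B

No, A ≠ B


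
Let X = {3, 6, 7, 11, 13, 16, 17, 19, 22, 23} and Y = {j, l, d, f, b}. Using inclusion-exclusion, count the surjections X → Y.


n = |X| = 10, k = |Y| = 5. Surjections via inclusion-exclusion:
S(n,k) = Σ(-1)^i × C(k,i) × (k-i)^n, i=0 to k
i=0: (-1)^0×C(5,0)×5^10 = 9765625
i=1: (-1)^1×C(5,1)×4^10 = -5242880
i=2: (-1)^2×C(5,2)×3^10 = 590490
i=3: (-1)^3×C(5,3)×2^10 = -10240
i=4: (-1)^4×C(5,4)×1^10 = 5
i=5: (-1)^5×C(5,5)×0^10 = 0
Total = 5103000

Number of surjections = 5103000


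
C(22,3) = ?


C(n,k) = n! / (k!(n-k)!)
C(22,3) = 22! / (3!19!)
= 1540

C(22,3) = 1540


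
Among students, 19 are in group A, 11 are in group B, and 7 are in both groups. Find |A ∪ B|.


|A ∪ B| = |A| + |B| - |A ∩ B|
= 19 + 11 - 7
= 23

|A ∪ B| = 23


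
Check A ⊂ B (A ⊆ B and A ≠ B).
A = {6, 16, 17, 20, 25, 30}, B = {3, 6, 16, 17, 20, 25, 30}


A ⊂ B requires: A ⊆ B AND A ≠ B.
A ⊆ B? Yes
A = B? No
A ⊂ B: Yes (A is a proper subset of B)

Yes, A ⊂ B


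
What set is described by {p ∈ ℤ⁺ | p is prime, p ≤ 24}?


Checking each candidate:
Condition: primes ≤ 24
Result = {2, 3, 5, 7, 11, 13, 17, 19, 23}

{2, 3, 5, 7, 11, 13, 17, 19, 23}


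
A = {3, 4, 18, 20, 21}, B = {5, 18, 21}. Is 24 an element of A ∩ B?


A = {3, 4, 18, 20, 21}, B = {5, 18, 21}
A ∩ B = elements in both A and B
A ∩ B = {18, 21}
Checking if 24 ∈ A ∩ B
24 is not in A ∩ B → False

24 ∉ A ∩ B


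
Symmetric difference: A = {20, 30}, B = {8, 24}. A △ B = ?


A △ B = (A \ B) ∪ (B \ A) = elements in exactly one of A or B
A \ B = {20, 30}
B \ A = {8, 24}
A △ B = {8, 20, 24, 30}

A △ B = {8, 20, 24, 30}


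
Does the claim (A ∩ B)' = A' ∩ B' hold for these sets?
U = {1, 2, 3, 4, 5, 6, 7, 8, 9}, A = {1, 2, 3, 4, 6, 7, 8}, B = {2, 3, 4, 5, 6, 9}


LHS: A ∩ B = {2, 3, 4, 6}
(A ∩ B)' = U \ (A ∩ B) = {1, 5, 7, 8, 9}
A' = {5, 9}, B' = {1, 7, 8}
Claimed RHS: A' ∩ B' = ∅
Identity is INVALID: LHS = {1, 5, 7, 8, 9} but the RHS claimed here equals ∅. The correct form is (A ∩ B)' = A' ∪ B'.

Identity is invalid: (A ∩ B)' = {1, 5, 7, 8, 9} but A' ∩ B' = ∅. The correct De Morgan law is (A ∩ B)' = A' ∪ B'.


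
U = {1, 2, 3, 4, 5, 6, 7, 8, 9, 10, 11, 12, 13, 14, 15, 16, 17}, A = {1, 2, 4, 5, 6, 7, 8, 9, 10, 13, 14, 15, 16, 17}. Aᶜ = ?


Aᶜ = U \ A = elements in U but not in A
U = {1, 2, 3, 4, 5, 6, 7, 8, 9, 10, 11, 12, 13, 14, 15, 16, 17}
A = {1, 2, 4, 5, 6, 7, 8, 9, 10, 13, 14, 15, 16, 17}
Aᶜ = {3, 11, 12}

Aᶜ = {3, 11, 12}


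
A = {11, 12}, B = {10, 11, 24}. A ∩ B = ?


A ∩ B = elements in both A and B
A = {11, 12}
B = {10, 11, 24}
A ∩ B = {11}

A ∩ B = {11}


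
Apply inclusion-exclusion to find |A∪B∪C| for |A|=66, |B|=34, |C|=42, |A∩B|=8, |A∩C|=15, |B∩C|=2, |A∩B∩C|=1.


|A∪B∪C| = |A|+|B|+|C| - |A∩B|-|A∩C|-|B∩C| + |A∩B∩C|
= 66+34+42 - 8-15-2 + 1
= 142 - 25 + 1
= 118

|A ∪ B ∪ C| = 118


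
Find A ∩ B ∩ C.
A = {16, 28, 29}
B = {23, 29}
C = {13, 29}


A ∩ B = {29}
(A ∩ B) ∩ C = {29}

A ∩ B ∩ C = {29}


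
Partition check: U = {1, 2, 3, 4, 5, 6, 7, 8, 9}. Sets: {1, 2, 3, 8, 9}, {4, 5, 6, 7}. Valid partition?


A partition requires: (1) non-empty parts, (2) pairwise disjoint, (3) union = U
Parts: {1, 2, 3, 8, 9}, {4, 5, 6, 7}
Union of parts: {1, 2, 3, 4, 5, 6, 7, 8, 9}
U = {1, 2, 3, 4, 5, 6, 7, 8, 9}
All non-empty? True
Pairwise disjoint? True
Covers U? True

Yes, valid partition


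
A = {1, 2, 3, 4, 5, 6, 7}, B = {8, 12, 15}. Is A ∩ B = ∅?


Disjoint means A ∩ B = ∅.
A ∩ B = ∅
A ∩ B = ∅, so A and B are disjoint.

Yes, A and B are disjoint


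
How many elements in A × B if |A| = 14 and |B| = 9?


|A × B| = |A| × |B|
= 14 × 9
= 126

|A × B| = 126


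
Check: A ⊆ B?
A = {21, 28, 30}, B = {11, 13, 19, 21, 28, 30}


A ⊆ B means every element of A is in B.
All elements of A are in B.
So A ⊆ B.

Yes, A ⊆ B


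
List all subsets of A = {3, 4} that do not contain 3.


A subset of A that omits 3 is a subset of A \ {3}, so there are 2^(n-1) = 2^1 = 2 of them.
Subsets excluding 3: ∅, {4}

Subsets excluding 3 (2 total): ∅, {4}


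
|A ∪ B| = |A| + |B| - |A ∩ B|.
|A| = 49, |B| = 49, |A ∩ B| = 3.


|A ∪ B| = |A| + |B| - |A ∩ B|
= 49 + 49 - 3
= 95

|A ∪ B| = 95


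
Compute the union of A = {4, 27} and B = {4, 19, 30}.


A ∪ B = all elements in A or B (or both)
A = {4, 27}
B = {4, 19, 30}
A ∪ B = {4, 19, 27, 30}

A ∪ B = {4, 19, 27, 30}


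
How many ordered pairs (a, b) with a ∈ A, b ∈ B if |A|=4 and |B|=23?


|A × B| = |A| × |B|
= 4 × 23
= 92

|A × B| = 92


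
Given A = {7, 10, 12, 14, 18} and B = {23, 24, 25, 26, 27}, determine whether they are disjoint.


Disjoint means A ∩ B = ∅.
A ∩ B = ∅
A ∩ B = ∅, so A and B are disjoint.

Yes, A and B are disjoint


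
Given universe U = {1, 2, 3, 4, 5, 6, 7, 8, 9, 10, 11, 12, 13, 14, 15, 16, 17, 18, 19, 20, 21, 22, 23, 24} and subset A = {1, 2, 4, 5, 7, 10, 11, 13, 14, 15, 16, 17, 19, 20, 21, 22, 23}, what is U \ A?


Aᶜ = U \ A = elements in U but not in A
U = {1, 2, 3, 4, 5, 6, 7, 8, 9, 10, 11, 12, 13, 14, 15, 16, 17, 18, 19, 20, 21, 22, 23, 24}
A = {1, 2, 4, 5, 7, 10, 11, 13, 14, 15, 16, 17, 19, 20, 21, 22, 23}
Aᶜ = {3, 6, 8, 9, 12, 18, 24}

Aᶜ = {3, 6, 8, 9, 12, 18, 24}


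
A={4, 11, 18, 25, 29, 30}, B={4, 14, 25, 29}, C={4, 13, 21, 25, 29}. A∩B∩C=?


A ∩ B = {4, 25, 29}
(A ∩ B) ∩ C = {4, 25, 29}

A ∩ B ∩ C = {4, 25, 29}


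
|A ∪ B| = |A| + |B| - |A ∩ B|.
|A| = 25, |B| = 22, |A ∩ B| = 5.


|A ∪ B| = |A| + |B| - |A ∩ B|
= 25 + 22 - 5
= 42

|A ∪ B| = 42


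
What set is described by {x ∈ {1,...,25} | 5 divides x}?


Checking each candidate:
Condition: multiples of 5 in {1,...,25}
Result = {5, 10, 15, 20, 25}

{5, 10, 15, 20, 25}


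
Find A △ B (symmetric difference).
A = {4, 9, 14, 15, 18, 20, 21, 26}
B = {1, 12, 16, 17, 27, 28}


A △ B = (A \ B) ∪ (B \ A) = elements in exactly one of A or B
A \ B = {4, 9, 14, 15, 18, 20, 21, 26}
B \ A = {1, 12, 16, 17, 27, 28}
A △ B = {1, 4, 9, 12, 14, 15, 16, 17, 18, 20, 21, 26, 27, 28}

A △ B = {1, 4, 9, 12, 14, 15, 16, 17, 18, 20, 21, 26, 27, 28}


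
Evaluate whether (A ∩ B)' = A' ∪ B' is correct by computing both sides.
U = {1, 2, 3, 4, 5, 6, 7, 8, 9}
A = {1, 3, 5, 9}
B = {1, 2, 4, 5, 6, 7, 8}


LHS: A ∩ B = {1, 5}
(A ∩ B)' = U \ (A ∩ B) = {2, 3, 4, 6, 7, 8, 9}
A' = {2, 4, 6, 7, 8}, B' = {3, 9}
Claimed RHS: A' ∪ B' = {2, 3, 4, 6, 7, 8, 9}
Identity is VALID: LHS = RHS = {2, 3, 4, 6, 7, 8, 9} ✓

Identity is valid. (A ∩ B)' = A' ∪ B' = {2, 3, 4, 6, 7, 8, 9}


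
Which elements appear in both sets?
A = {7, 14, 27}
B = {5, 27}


A ∩ B = elements in both A and B
A = {7, 14, 27}
B = {5, 27}
A ∩ B = {27}

A ∩ B = {27}


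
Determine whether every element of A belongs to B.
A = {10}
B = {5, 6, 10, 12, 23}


A ⊆ B means every element of A is in B.
All elements of A are in B.
So A ⊆ B.

Yes, A ⊆ B


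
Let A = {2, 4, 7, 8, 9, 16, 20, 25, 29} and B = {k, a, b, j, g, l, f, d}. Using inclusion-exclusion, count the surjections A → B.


n = |A| = 9, k = |B| = 8. Surjections via inclusion-exclusion:
S(n,k) = Σ(-1)^i × C(k,i) × (k-i)^n, i=0 to k
i=0: (-1)^0×C(8,0)×8^9 = 134217728
i=1: (-1)^1×C(8,1)×7^9 = -322828856
i=2: (-1)^2×C(8,2)×6^9 = 282175488
i=3: (-1)^3×C(8,3)×5^9 = -109375000
i=4: (-1)^4×C(8,4)×4^9 = 18350080
i=5: (-1)^5×C(8,5)×3^9 = -1102248
i=6: (-1)^6×C(8,6)×2^9 = 14336
i=7: (-1)^7×C(8,7)×1^9 = -8
i=8: (-1)^8×C(8,8)×0^9 = 0
Total = 1451520

Number of surjections = 1451520


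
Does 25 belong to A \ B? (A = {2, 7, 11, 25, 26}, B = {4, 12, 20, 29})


A = {2, 7, 11, 25, 26}, B = {4, 12, 20, 29}
A \ B = elements in A but not in B
A \ B = {2, 7, 11, 25, 26}
Checking if 25 ∈ A \ B
25 is in A \ B → True

25 ∈ A \ B


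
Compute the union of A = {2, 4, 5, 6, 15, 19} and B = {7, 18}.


A ∪ B = all elements in A or B (or both)
A = {2, 4, 5, 6, 15, 19}
B = {7, 18}
A ∪ B = {2, 4, 5, 6, 7, 15, 18, 19}

A ∪ B = {2, 4, 5, 6, 7, 15, 18, 19}


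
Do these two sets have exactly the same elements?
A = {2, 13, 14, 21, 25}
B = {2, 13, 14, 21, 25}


Two sets are equal iff they have exactly the same elements.
A = {2, 13, 14, 21, 25}
B = {2, 13, 14, 21, 25}
Same elements → A = B

Yes, A = B


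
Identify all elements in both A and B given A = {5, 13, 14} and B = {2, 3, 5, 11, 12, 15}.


A = {5, 13, 14}
B = {2, 3, 5, 11, 12, 15}
Region: in both A and B
Elements: {5}

Elements in both A and B: {5}


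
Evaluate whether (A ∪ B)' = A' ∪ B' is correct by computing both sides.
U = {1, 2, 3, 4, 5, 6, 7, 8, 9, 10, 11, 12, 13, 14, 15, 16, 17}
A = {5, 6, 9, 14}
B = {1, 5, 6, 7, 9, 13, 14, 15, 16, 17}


LHS: A ∪ B = {1, 5, 6, 7, 9, 13, 14, 15, 16, 17}
(A ∪ B)' = U \ (A ∪ B) = {2, 3, 4, 8, 10, 11, 12}
A' = {1, 2, 3, 4, 7, 8, 10, 11, 12, 13, 15, 16, 17}, B' = {2, 3, 4, 8, 10, 11, 12}
Claimed RHS: A' ∪ B' = {1, 2, 3, 4, 7, 8, 10, 11, 12, 13, 15, 16, 17}
Identity is INVALID: LHS = {2, 3, 4, 8, 10, 11, 12} but the RHS claimed here equals {1, 2, 3, 4, 7, 8, 10, 11, 12, 13, 15, 16, 17}. The correct form is (A ∪ B)' = A' ∩ B'.

Identity is invalid: (A ∪ B)' = {2, 3, 4, 8, 10, 11, 12} but A' ∪ B' = {1, 2, 3, 4, 7, 8, 10, 11, 12, 13, 15, 16, 17}. The correct De Morgan law is (A ∪ B)' = A' ∩ B'.


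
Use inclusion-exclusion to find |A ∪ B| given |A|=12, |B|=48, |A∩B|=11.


|A ∪ B| = |A| + |B| - |A ∩ B|
= 12 + 48 - 11
= 49

|A ∪ B| = 49


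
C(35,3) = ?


C(n,k) = n! / (k!(n-k)!)
C(35,3) = 35! / (3!32!)
= 6545

C(35,3) = 6545


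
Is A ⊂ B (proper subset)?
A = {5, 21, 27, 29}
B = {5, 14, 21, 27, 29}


A ⊂ B requires: A ⊆ B AND A ≠ B.
A ⊆ B? Yes
A = B? No
A ⊂ B: Yes (A is a proper subset of B)

Yes, A ⊂ B


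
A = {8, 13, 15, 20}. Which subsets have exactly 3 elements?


|A| = 4, so A has C(4,3) = 4 subsets of size 3.
Enumerate by choosing 3 elements from A at a time:
{8, 13, 15}, {8, 13, 20}, {8, 15, 20}, {13, 15, 20}

3-element subsets (4 total): {8, 13, 15}, {8, 13, 20}, {8, 15, 20}, {13, 15, 20}


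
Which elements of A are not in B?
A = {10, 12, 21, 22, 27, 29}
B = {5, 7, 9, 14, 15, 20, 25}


A \ B = elements in A but not in B
A = {10, 12, 21, 22, 27, 29}
B = {5, 7, 9, 14, 15, 20, 25}
Remove from A any elements in B
A \ B = {10, 12, 21, 22, 27, 29}

A \ B = {10, 12, 21, 22, 27, 29}


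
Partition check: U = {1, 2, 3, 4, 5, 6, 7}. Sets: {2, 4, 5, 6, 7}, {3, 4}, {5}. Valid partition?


A partition requires: (1) non-empty parts, (2) pairwise disjoint, (3) union = U
Parts: {2, 4, 5, 6, 7}, {3, 4}, {5}
Union of parts: {2, 3, 4, 5, 6, 7}
U = {1, 2, 3, 4, 5, 6, 7}
All non-empty? True
Pairwise disjoint? False
Covers U? False

No, not a valid partition


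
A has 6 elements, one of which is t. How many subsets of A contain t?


Subsets of A containing t correspond to subsets of A \ {t}, which has 5 elements.
Count = 2^(n-1) = 2^5
= 32

Number of subsets containing t = 32


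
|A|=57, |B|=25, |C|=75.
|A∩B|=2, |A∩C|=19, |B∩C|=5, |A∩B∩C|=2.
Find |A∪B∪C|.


|A∪B∪C| = |A|+|B|+|C| - |A∩B|-|A∩C|-|B∩C| + |A∩B∩C|
= 57+25+75 - 2-19-5 + 2
= 157 - 26 + 2
= 133

|A ∪ B ∪ C| = 133


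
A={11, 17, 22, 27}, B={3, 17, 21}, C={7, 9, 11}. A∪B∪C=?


A ∪ B = {3, 11, 17, 21, 22, 27}
(A ∪ B) ∪ C = {3, 7, 9, 11, 17, 21, 22, 27}

A ∪ B ∪ C = {3, 7, 9, 11, 17, 21, 22, 27}


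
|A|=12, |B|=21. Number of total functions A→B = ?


Each of |A| = 12 inputs maps to any of |B| = 21 outputs.
# functions = |B|^|A| = 21^12
= 7355827511386641

Number of functions = 7355827511386641


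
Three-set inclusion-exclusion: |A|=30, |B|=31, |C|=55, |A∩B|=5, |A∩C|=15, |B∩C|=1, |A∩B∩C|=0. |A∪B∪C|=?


|A∪B∪C| = |A|+|B|+|C| - |A∩B|-|A∩C|-|B∩C| + |A∩B∩C|
= 30+31+55 - 5-15-1 + 0
= 116 - 21 + 0
= 95

|A ∪ B ∪ C| = 95


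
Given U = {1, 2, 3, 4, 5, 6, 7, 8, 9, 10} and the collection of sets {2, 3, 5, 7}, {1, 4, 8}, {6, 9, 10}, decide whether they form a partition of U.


A partition requires: (1) non-empty parts, (2) pairwise disjoint, (3) union = U
Parts: {2, 3, 5, 7}, {1, 4, 8}, {6, 9, 10}
Union of parts: {1, 2, 3, 4, 5, 6, 7, 8, 9, 10}
U = {1, 2, 3, 4, 5, 6, 7, 8, 9, 10}
All non-empty? True
Pairwise disjoint? True
Covers U? True

Yes, valid partition


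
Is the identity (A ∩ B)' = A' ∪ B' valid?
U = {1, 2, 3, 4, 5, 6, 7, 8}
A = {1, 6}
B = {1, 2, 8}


LHS: A ∩ B = {1}
(A ∩ B)' = U \ (A ∩ B) = {2, 3, 4, 5, 6, 7, 8}
A' = {2, 3, 4, 5, 7, 8}, B' = {3, 4, 5, 6, 7}
Claimed RHS: A' ∪ B' = {2, 3, 4, 5, 6, 7, 8}
Identity is VALID: LHS = RHS = {2, 3, 4, 5, 6, 7, 8} ✓

Identity is valid. (A ∩ B)' = A' ∪ B' = {2, 3, 4, 5, 6, 7, 8}


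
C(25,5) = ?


C(n,k) = n! / (k!(n-k)!)
C(25,5) = 25! / (5!20!)
= 53130

C(25,5) = 53130


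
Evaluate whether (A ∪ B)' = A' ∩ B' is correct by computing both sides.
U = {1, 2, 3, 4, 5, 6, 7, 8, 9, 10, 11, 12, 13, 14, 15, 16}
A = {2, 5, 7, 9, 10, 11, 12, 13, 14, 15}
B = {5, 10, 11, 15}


LHS: A ∪ B = {2, 5, 7, 9, 10, 11, 12, 13, 14, 15}
(A ∪ B)' = U \ (A ∪ B) = {1, 3, 4, 6, 8, 16}
A' = {1, 3, 4, 6, 8, 16}, B' = {1, 2, 3, 4, 6, 7, 8, 9, 12, 13, 14, 16}
Claimed RHS: A' ∩ B' = {1, 3, 4, 6, 8, 16}
Identity is VALID: LHS = RHS = {1, 3, 4, 6, 8, 16} ✓

Identity is valid. (A ∪ B)' = A' ∩ B' = {1, 3, 4, 6, 8, 16}


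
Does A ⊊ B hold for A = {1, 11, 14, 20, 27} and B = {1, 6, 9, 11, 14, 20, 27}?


A ⊂ B requires: A ⊆ B AND A ≠ B.
A ⊆ B? Yes
A = B? No
A ⊂ B: Yes (A is a proper subset of B)

Yes, A ⊂ B


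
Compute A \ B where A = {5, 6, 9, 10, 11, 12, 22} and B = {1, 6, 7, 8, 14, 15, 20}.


A \ B = elements in A but not in B
A = {5, 6, 9, 10, 11, 12, 22}
B = {1, 6, 7, 8, 14, 15, 20}
Remove from A any elements in B
A \ B = {5, 9, 10, 11, 12, 22}

A \ B = {5, 9, 10, 11, 12, 22}


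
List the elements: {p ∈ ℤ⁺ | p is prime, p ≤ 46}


Checking each candidate:
Condition: primes ≤ 46
Result = {2, 3, 5, 7, 11, 13, 17, 19, 23, 29, 31, 37, 41, 43}

{2, 3, 5, 7, 11, 13, 17, 19, 23, 29, 31, 37, 41, 43}


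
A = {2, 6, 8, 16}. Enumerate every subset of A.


|A| = 4, so |P(A)| = 2^4 = 16
Enumerate subsets by cardinality (0 to 4):
∅, {2}, {6}, {8}, {16}, {2, 6}, {2, 8}, {2, 16}, {6, 8}, {6, 16}, {8, 16}, {2, 6, 8}, {2, 6, 16}, {2, 8, 16}, {6, 8, 16}, {2, 6, 8, 16}

P(A) has 16 subsets: ∅, {2}, {6}, {8}, {16}, {2, 6}, {2, 8}, {2, 16}, {6, 8}, {6, 16}, {8, 16}, {2, 6, 8}, {2, 6, 16}, {2, 8, 16}, {6, 8, 16}, {2, 6, 8, 16}


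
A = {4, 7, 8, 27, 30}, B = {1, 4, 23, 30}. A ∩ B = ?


A ∩ B = elements in both A and B
A = {4, 7, 8, 27, 30}
B = {1, 4, 23, 30}
A ∩ B = {4, 30}

A ∩ B = {4, 30}


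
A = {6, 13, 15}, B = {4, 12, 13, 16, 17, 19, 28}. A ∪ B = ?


A ∪ B = all elements in A or B (or both)
A = {6, 13, 15}
B = {4, 12, 13, 16, 17, 19, 28}
A ∪ B = {4, 6, 12, 13, 15, 16, 17, 19, 28}

A ∪ B = {4, 6, 12, 13, 15, 16, 17, 19, 28}


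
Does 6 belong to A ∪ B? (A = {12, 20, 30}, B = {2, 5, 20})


A = {12, 20, 30}, B = {2, 5, 20}
A ∪ B = all elements in A or B
A ∪ B = {2, 5, 12, 20, 30}
Checking if 6 ∈ A ∪ B
6 is not in A ∪ B → False

6 ∉ A ∪ B


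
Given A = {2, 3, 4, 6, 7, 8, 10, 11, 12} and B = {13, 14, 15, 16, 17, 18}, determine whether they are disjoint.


Disjoint means A ∩ B = ∅.
A ∩ B = ∅
A ∩ B = ∅, so A and B are disjoint.

Yes, A and B are disjoint
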